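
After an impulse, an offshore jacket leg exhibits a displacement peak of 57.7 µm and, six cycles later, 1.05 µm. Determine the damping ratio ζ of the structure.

0.106

Logarithmic decrement δ = (1/n)·ln(x₀/x_n) = (1/6)·ln(57.7/1.05) = (1/6)·ln(54.95) = 0.6677.
ζ = δ/√(4π² + δ²) = 0.6677/√(39.48 + 0.446) = 0.6677/6.319 = 0.1057.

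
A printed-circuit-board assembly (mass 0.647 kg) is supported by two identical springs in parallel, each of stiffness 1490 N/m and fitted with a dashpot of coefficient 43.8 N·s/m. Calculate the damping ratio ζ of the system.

0.499

Parallel springs add: k_eq = 2 × 1490 = 2980 N/m.
ω_n = √(k_eq/m) = √(2980/0.647) = 67.87 rad/s.
Critical damping c_c = 2√(k_eq·m) = 2√(2980 × 0.647) = 87.82 N·s/m, so ζ = c/c_c = 43.8/87.82 = 0.4988.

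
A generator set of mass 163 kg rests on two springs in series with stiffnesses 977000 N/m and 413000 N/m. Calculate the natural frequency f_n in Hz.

6.72 Hz

Series springs: 1/k_eq = 1/977000 + 1/413000 = 3.445×10^-6, so k_eq = 290300 N/m.
ω_n = √(k_eq/m) = √(290300/163) = √1781 = 42.20 rad/s.
f_n = ω_n/(2π) = 42.20/6.283 = 6.716 Hz.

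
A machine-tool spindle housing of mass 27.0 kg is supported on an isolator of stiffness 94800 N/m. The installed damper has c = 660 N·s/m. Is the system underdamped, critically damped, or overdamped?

underdamped

c_c = 2√(k·m) = 3200 N·s/m; ζ = c/c_c = 660/3200 = 0.206.
Since ζ < 1 the system is underdamped.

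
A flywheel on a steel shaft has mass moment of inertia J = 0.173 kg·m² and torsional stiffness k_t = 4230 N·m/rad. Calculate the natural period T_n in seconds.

0.0402 s

ω_n = √(k_t/J) = √(4230/0.173) = √24450 = 156.4 rad/s.
T_n = 2π/ω_n = 6.283/156.4 = 0.04018 s.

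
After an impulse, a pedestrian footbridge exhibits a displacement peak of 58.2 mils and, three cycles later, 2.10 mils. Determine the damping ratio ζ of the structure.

Logarithmic decrement δ = (1/n)·ln(x₀/x_n) = (1/3)·ln(58.2/2.10) = (1/3)·ln(27.71) = 1.107.
ζ = δ/√(4π² + δ²) = 1.107/√(39.48 + 1.23) = 1.107/6.380 = 0.1736.

0.174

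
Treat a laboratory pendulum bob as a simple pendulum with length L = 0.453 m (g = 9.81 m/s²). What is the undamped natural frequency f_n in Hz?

0.741 Hz

For a simple pendulum ω_n = √(g/L) = √(9.81/0.453) = √21.66 = 4.654 rad/s.
f_n = ω_n/(2π) = 4.654/6.283 = 0.7406 Hz.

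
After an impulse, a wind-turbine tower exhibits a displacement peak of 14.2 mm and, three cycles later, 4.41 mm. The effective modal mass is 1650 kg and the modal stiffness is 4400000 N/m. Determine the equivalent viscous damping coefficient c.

Logarithmic decrement δ = (1/n)·ln(x₀/x_n) = (1/3)·ln(14.2/4.41) = (1/3)·ln(3.220) = 0.3898.
ζ = δ/√(4π² + δ²) = 0.3898/√(39.48 + 0.152) = 0.3898/6.295 = 0.06192.
c = ζ · 2√(km) = 0.06192 × 2√(4400000 × 1650) = 0.06192 × 170400 = 10550 N·s/m.

10600 N·s/m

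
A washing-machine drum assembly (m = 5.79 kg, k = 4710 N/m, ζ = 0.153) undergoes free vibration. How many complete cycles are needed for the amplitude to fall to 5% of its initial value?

4 cycles

Logarithmic decrement δ = 2πζ/√(1 − ζ²) = 2π × 0.1530/√(1 − 0.0234) = 0.9728.
x_n/x₀ = e^(−nδ) ≤ 0.05; take ln: n ≥ ln(1/0.05)/δ = 2.996/0.9728 = 3.080.
So 4 complete cycles are required.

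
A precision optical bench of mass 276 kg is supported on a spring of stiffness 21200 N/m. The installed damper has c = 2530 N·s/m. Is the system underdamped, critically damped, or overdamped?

underdamped

c_c = 2√(k·m) = 4838 N·s/m; ζ = c/c_c = 2530/4838 = 0.523.
Since ζ < 1 the system is underdamped.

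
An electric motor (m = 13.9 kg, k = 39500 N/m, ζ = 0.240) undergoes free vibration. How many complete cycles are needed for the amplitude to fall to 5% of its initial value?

2 cycles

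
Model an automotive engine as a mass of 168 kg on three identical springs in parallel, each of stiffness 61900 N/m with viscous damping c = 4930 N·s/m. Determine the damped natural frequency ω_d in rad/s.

29.8 rad/s

Parallel springs add: k_eq = 3 × 61900 = 185700 N/m.
ω_n = √(k_eq/m) = √(185700/168) = 33.25 rad/s.
Critical damping c_c = 2√(k_eq·m) = 2√(185700 × 168) = 11170 N·s/m, so ζ = c/c_c = 4930/11170 = 0.4413.
ω_d = ω_n√(1 − ζ²) = 33.25 × √(1 − 0.195) = 29.83 rad/s.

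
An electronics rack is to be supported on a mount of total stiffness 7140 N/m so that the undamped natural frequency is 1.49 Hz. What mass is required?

81.5 kg

ω_n = 2πf_n = 2π × 1.49 = 9.362 rad/s.
m = k/ω_n² = 7140/9.362² = 7140/87.65 = 81.46 kg.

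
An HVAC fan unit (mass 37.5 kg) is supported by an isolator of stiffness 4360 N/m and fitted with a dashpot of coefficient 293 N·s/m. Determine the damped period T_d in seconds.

0.625 s

ω_n = √(k/m) = √(4360/37.5) = 10.78 rad/s.
Critical damping c_c = 2√(k·m) = 2√(4360 × 37.5) = 808.7 N·s/m, so ζ = c/c_c = 293/808.7 = 0.3623.
ω_d = ω_n√(1 − ζ²) = 10.78 × √(1 − 0.131) = 10.05 rad/s.
T_d = 2π/ω_d = 0.6252 s.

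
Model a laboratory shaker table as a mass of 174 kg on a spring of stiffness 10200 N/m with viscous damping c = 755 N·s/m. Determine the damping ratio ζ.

0.283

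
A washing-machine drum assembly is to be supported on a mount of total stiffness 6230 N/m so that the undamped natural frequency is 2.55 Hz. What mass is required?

24.3 kg

ω_n = 2πf_n = 2π × 2.55 = 16.02 rad/s.
m = k/ω_n² = 6230/16.02² = 6230/256.7 = 24.27 kg.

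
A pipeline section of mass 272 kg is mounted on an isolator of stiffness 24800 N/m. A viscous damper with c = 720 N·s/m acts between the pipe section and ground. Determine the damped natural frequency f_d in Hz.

1.51 Hz

ω_n = √(k/m) = √(24800/272) = 9.549 rad/s.
Critical damping c_c = 2√(k·m) = 2√(24800 × 272) = 5194 N·s/m, so ζ = c/c_c = 720/5194 = 0.1386.
ω_d = ω_n√(1 − ζ²) = 9.549 × √(1 − 0.0192) = 9.456 rad/s.
f_d = ω_d/(2π) = 1.505 Hz.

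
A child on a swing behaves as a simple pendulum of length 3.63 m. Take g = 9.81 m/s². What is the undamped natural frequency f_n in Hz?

For a simple pendulum ω_n = √(g/L) = √(9.81/3.63) = √2.702 = 1.644 rad/s.
f_n = ω_n/(2π) = 1.644/6.283 = 0.2616 Hz.

0.262 Hz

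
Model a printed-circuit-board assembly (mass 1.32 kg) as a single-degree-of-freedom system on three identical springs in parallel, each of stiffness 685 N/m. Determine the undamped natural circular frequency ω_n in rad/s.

39.5 rad/s

Parallel springs add: k_eq = 3 × 685 = 2055 N/m.
ω_n = √(k_eq/m) = √(2055/1.32) = √1557 = 39.46 rad/s.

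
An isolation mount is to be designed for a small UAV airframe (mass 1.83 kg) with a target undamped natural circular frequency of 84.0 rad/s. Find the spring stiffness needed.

12900 N/m

k = m·ω_n² = 1.83 × 84.00² = 1.83 × 7056 = 12910 N/m.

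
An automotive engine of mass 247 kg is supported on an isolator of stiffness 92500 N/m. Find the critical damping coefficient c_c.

c_c = 2√(k·m) = 2√(92500 × 247) = 2 × 4780 = 9560 N·s/m.

9560 N·s/m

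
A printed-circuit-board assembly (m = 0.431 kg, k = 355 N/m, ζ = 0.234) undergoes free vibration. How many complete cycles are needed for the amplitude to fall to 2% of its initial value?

3 cycles

Logarithmic decrement δ = 2πζ/√(1 − ζ²) = 2π × 0.2340/√(1 − 0.0548) = 1.512.
x_n/x₀ = e^(−nδ) ≤ 0.02; take ln: n ≥ ln(1/0.02)/δ = 3.912/1.512 = 2.587.
So 3 complete cycles are required.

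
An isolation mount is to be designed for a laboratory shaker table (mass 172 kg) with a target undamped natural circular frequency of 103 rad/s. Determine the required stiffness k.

1820000 N/m

k = m·ω_n² = 172 × 103.0² = 172 × 10610 = 1825000 N/m.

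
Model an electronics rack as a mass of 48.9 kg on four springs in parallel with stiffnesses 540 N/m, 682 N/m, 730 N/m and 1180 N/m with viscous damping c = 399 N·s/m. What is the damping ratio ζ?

0.510

Parallel springs add: k_eq = 540 + 682 + 730 + 1180 = 3132 N/m.
ω_n = √(k_eq/m) = √(3132/48.9) = 8.003 rad/s.
Critical damping c_c = 2√(k_eq·m) = 2√(3132 × 48.9) = 782.7 N·s/m, so ζ = c/c_c = 399/782.7 = 0.5098.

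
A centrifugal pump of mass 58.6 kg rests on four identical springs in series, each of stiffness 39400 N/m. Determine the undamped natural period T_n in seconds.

0.485 s

Series springs: 1/k_eq = 4/39400, so k_eq = 39400/4 = 9850 N/m.
ω_n = √(k_eq/m) = √(9850/58.6) = √168.1 = 12.96 rad/s.
T_n = 2π/ω_n = 6.283/12.96 = 0.4846 s.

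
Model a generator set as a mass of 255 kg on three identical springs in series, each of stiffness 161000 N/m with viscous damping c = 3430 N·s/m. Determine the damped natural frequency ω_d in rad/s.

Series springs: 1/k_eq = 3/161000, so k_eq = 161000/3 = 53670 N/m.
ω_n = √(k_eq/m) = √(53670/255) = 14.51 rad/s.
Critical damping c_c = 2√(k_eq·m) = 2√(53670 × 255) = 7399 N·s/m, so ζ = c/c_c = 3430/7399 = 0.4636.
ω_d = ω_n√(1 − ζ²) = 14.51 × √(1 − 0.215) = 12.85 rad/s.

12.9 rad/s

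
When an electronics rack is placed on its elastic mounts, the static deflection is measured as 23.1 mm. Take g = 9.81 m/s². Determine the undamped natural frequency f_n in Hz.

ω_n = √(g/δ_st) = √(9.81/0.0231) = √424.7 = 20.61 rad/s.
f_n = ω_n/(2π) = 20.61/6.283 = 3.280 Hz.

3.28 Hz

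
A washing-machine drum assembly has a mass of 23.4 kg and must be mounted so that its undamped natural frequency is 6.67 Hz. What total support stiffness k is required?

ω_n = 2πf_n = 2π × 6.67 = 41.91 rad/s.
k = m·ω_n² = 23.4 × 41.91² = 23.4 × 1756 = 41100 N/m.

41100 N/m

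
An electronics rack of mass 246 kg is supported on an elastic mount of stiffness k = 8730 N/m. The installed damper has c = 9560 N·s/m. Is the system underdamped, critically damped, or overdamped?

c_c = 2√(k·m) = 2931 N·s/m; ζ = c/c_c = 9560/2931 = 3.26.
Since ζ > 1 the system is overdamped.

overdamped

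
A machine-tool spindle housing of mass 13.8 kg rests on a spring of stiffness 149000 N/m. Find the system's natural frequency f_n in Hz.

16.5 Hz

ω_n = √(k/m) = √(149000/13.8) = √10800 = 103.9 rad/s.
f_n = ω_n/(2π) = 103.9/6.283 = 16.54 Hz.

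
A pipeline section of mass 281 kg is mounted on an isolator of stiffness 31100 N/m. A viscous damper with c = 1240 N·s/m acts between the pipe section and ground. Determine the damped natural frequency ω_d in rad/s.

10.3 rad/s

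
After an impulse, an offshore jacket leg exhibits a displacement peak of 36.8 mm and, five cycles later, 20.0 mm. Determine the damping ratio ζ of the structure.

0.0194

Logarithmic decrement δ = (1/n)·ln(x₀/x_n) = (1/5)·ln(36.8/20.0) = (1/5)·ln(1.840) = 0.1220.
ζ = δ/√(4π² + δ²) = 0.1220/√(39.48 + 0.0149) = 0.1220/6.284 = 0.01941.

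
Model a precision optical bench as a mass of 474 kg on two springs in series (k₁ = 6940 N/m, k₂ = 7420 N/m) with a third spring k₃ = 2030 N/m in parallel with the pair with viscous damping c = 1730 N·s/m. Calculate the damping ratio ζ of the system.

0.530

Series pair: k_s = k₁k₂/(k₁+k₂) = (6940)(7420)/(6940 + 7420) = 3586 N/m. In parallel with k₃: k_eq = 3586 + 2030 = 5616 N/m.
ω_n = √(k_eq/m) = √(5616/474) = 3.442 rad/s.
Critical damping c_c = 2√(k_eq·m) = 2√(5616 × 474) = 3263 N·s/m, so ζ = c/c_c = 1730/3263 = 0.5302.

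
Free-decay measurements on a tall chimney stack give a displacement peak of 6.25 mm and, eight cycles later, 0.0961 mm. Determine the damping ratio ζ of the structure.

0.0828

Logarithmic decrement δ = (1/n)·ln(x₀/x_n) = (1/8)·ln(6.25/0.0961) = (1/8)·ln(65.04) = 0.5219.
ζ = δ/√(4π² + δ²) = 0.5219/√(39.48 + 0.272) = 0.5219/6.305 = 0.08277.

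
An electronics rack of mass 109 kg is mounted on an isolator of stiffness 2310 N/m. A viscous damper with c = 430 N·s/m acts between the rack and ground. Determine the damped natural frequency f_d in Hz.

0.662 Hz

ω_n = √(k/m) = √(2310/109) = 4.604 rad/s.
Critical damping c_c = 2√(k·m) = 2√(2310 × 109) = 1004 N·s/m, so ζ = c/c_c = 430/1004 = 0.4285.
ω_d = ω_n√(1 − ζ²) = 4.604 × √(1 − 0.184) = 4.160 rad/s.
f_d = ω_d/(2π) = 0.6620 Hz.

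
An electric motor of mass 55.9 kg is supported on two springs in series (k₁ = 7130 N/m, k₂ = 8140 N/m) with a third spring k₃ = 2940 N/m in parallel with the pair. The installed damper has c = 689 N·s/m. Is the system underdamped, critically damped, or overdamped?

Series pair: k_s = k₁k₂/(k₁+k₂) = (7130)(8140)/(7130 + 8140) = 3801 N/m. In parallel with k₃: k_eq = 3801 + 2940 = 6741 N/m.
c_c = 2√(k_eq·m) = 1228 N·s/m; ζ = c/c_c = 689/1228 = 0.561.
Since ζ < 1 the system is underdamped.

underdamped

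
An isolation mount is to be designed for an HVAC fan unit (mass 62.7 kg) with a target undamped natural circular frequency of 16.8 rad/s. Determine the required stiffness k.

17700 N/m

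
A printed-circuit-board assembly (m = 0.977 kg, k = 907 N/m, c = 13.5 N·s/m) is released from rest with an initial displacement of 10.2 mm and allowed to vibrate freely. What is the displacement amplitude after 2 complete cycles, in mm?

0.547 mm

ζ = c/(2√(km)) = 13.5/(2√(907 × 0.977)) = 13.5/59.54 = 0.2268.
Logarithmic decrement δ = 2πζ/√(1 − ζ²) = 2π × 0.2268/√(1 − 0.0514) = 1.463.
After n cycles, x_n/x₀ = e^(−nδ), so x_2 = 10.2 × e^(−2 × 1.463) = 10.2 × 0.05363 = 0.5470 mm.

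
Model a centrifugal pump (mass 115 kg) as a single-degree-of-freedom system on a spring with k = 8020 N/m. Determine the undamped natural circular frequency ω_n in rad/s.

ω_n = √(k/m) = √(8020/115) = √69.74 = 8.351 rad/s.

8.35 rad/s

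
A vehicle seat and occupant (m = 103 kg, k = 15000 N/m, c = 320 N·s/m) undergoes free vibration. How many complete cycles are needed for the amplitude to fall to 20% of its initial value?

2 cycles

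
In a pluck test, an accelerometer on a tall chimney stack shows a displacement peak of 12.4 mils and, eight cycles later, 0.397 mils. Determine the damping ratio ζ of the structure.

0.0683

Logarithmic decrement δ = (1/n)·ln(x₀/x_n) = (1/8)·ln(12.4/0.397) = (1/8)·ln(31.23) = 0.4302.
ζ = δ/√(4π² + δ²) = 0.4302/√(39.48 + 0.185) = 0.4302/6.298 = 0.06831.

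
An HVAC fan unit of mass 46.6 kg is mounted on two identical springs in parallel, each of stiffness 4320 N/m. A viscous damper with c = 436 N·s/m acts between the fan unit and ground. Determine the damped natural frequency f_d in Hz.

2.04 Hz

Parallel springs add: k_eq = 2 × 4320 = 8640 N/m.
ω_n = √(k_eq/m) = √(8640/46.6) = 13.62 rad/s.
Critical damping c_c = 2√(k_eq·m) = 2√(8640 × 46.6) = 1269 N·s/m, so ζ = c/c_c = 436/1269 = 0.3436.
ω_d = ω_n√(1 − ζ²) = 13.62 × √(1 − 0.118) = 12.79 rad/s.
f_d = ω_d/(2π) = 2.035 Hz.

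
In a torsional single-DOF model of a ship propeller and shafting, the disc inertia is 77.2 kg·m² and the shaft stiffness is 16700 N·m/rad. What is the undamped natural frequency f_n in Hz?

2.34 Hz

ω_n = √(k_t/J) = √(16700/77.2) = √216.3 = 14.71 rad/s.
f_n = ω_n/(2π) = 14.71/6.283 = 2.341 Hz.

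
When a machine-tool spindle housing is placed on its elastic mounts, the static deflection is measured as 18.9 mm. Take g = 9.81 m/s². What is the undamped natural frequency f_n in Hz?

3.63 Hz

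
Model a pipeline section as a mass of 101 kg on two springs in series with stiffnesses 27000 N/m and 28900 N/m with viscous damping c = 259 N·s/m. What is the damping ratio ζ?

Series springs: 1/k_eq = 1/27000 + 1/28900 = 7.164×10^-5, so k_eq = 13960 N/m.
ω_n = √(k_eq/m) = √(13960/101) = 11.76 rad/s.
Critical damping c_c = 2√(k_eq·m) = 2√(13960 × 101) = 2375 N·s/m, so ζ = c/c_c = 259/2375 = 0.1091.

0.109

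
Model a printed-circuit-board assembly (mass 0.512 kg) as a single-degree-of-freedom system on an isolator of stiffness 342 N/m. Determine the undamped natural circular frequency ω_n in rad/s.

ω_n = √(k/m) = √(342.0/0.512) = √668.0 = 25.85 rad/s.

25.8 rad/s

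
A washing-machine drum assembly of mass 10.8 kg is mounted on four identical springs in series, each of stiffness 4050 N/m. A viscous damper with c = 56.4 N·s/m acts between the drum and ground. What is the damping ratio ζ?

Series springs: 1/k_eq = 4/4050, so k_eq = 4050/4 = 1012 N/m.
ω_n = √(k_eq/m) = √(1012/10.8) = 9.682 rad/s.
Critical damping c_c = 2√(k_eq·m) = 2√(1012 × 10.8) = 209.1 N·s/m, so ζ = c/c_c = 56.4/209.1 = 0.2697.

0.270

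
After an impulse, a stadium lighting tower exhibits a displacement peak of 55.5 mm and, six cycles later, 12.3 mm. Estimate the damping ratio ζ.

0.0399

Logarithmic decrement δ = (1/n)·ln(x₀/x_n) = (1/6)·ln(55.5/12.3) = (1/6)·ln(4.512) = 0.2511.
ζ = δ/√(4π² + δ²) = 0.2511/√(39.48 + 0.0631) = 0.2511/6.288 = 0.03994.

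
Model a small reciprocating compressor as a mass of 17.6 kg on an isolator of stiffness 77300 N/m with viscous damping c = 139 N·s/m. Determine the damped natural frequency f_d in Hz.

10.5 Hz

ω_n = √(k/m) = √(77300/17.6) = 66.27 rad/s.
Critical damping c_c = 2√(k·m) = 2√(77300 × 17.6) = 2333 N·s/m, so ζ = c/c_c = 139/2333 = 0.05959.
ω_d = ω_n√(1 − ζ²) = 66.27 × √(1 − 0.00355) = 66.15 rad/s.
f_d = ω_d/(2π) = 10.53 Hz.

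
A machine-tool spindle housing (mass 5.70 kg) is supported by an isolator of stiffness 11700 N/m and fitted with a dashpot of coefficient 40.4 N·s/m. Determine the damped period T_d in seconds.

ω_n = √(k/m) = √(11700/5.70) = 45.31 rad/s.
Critical damping c_c = 2√(k·m) = 2√(11700 × 5.70) = 516.5 N·s/m, so ζ = c/c_c = 40.4/516.5 = 0.07822.
ω_d = ω_n√(1 − ζ²) = 45.31 × √(1 − 0.00612) = 45.17 rad/s.
T_d = 2π/ω_d = 0.1391 s.

0.139 s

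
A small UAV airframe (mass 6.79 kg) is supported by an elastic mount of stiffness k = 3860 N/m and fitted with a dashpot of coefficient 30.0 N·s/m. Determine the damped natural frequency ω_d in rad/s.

ω_n = √(k/m) = √(3860/6.79) = 23.84 rad/s.
Critical damping c_c = 2√(k·m) = 2√(3860 × 6.79) = 323.8 N·s/m, so ζ = c/c_c = 30.0/323.8 = 0.09265.
ω_d = ω_n√(1 − ζ²) = 23.84 × √(1 − 0.00858) = 23.74 rad/s.

23.7 rad/s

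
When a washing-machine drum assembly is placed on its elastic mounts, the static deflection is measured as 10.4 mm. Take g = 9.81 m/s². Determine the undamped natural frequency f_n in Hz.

4.89 Hz

ω_n = √(g/δ_st) = √(9.81/0.0104) = √943.3 = 30.71 rad/s.
f_n = ω_n/(2π) = 30.71/6.283 = 4.888 Hz.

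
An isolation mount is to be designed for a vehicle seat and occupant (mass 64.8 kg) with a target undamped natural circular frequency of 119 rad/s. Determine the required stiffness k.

k = m·ω_n² = 64.8 × 119.0² = 64.8 × 14160 = 917600 N/m.

918000 N/m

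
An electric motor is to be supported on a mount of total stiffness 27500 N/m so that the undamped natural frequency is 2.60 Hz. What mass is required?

103 kg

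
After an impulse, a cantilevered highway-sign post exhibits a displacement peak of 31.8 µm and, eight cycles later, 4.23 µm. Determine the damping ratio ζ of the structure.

Logarithmic decrement δ = (1/n)·ln(x₀/x_n) = (1/8)·ln(31.8/4.23) = (1/8)·ln(7.518) = 0.2522.
ζ = δ/√(4π² + δ²) = 0.2522/√(39.48 + 0.0636) = 0.2522/6.288 = 0.04010.

0.0401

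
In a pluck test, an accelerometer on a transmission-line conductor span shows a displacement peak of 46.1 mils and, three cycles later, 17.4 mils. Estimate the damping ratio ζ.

Logarithmic decrement δ = (1/n)·ln(x₀/x_n) = (1/3)·ln(46.1/17.4) = (1/3)·ln(2.649) = 0.3248.
ζ = δ/√(4π² + δ²) = 0.3248/√(39.48 + 0.105) = 0.3248/6.292 = 0.05162.

0.0516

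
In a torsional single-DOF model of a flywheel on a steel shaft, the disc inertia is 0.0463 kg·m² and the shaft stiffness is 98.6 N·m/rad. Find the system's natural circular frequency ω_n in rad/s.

ω_n = √(k_t/J) = √(98.6/0.0463) = √2130 = 46.15 rad/s.

46.1 rad/s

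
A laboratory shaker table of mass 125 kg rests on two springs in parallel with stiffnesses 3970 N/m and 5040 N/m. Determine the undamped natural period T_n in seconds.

0.740 s

Parallel springs add: k_eq = 3970 + 5040 = 9010 N/m.
ω_n = √(k_eq/m) = √(9010/125) = √72.08 = 8.490 rad/s.
T_n = 2π/ω_n = 6.283/8.490 = 0.7401 s.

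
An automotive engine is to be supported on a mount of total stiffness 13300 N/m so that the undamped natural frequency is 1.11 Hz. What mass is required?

273 kg

ω_n = 2πf_n = 2π × 1.11 = 6.974 rad/s.
m = k/ω_n² = 13300/6.974² = 13300/48.64 = 273.4 kg.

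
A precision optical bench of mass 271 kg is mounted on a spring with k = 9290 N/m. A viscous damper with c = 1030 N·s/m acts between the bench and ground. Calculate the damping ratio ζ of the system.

0.325

ω_n = √(k/m) = √(9290/271) = 5.855 rad/s.
Critical damping c_c = 2√(k·m) = 2√(9290 × 271) = 3173 N·s/m, so ζ = c/c_c = 1030/3173 = 0.3246.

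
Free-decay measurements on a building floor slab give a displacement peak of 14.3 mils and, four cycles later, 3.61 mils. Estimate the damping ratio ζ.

0.0547

Logarithmic decrement δ = (1/n)·ln(x₀/x_n) = (1/4)·ln(14.3/3.61) = (1/4)·ln(3.961) = 0.3441.
ζ = δ/√(4π² + δ²) = 0.3441/√(39.48 + 0.118) = 0.3441/6.293 = 0.05469.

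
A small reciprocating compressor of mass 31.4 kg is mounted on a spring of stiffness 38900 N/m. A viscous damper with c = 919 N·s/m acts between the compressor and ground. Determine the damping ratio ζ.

0.416

ω_n = √(k/m) = √(38900/31.4) = 35.20 rad/s.
Critical damping c_c = 2√(k·m) = 2√(38900 × 31.4) = 2210 N·s/m, so ζ = c/c_c = 919/2210 = 0.4158.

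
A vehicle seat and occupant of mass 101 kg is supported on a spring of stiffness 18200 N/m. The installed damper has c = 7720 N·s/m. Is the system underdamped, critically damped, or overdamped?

c_c = 2√(k·m) = 2712 N·s/m; ζ = c/c_c = 7720/2712 = 2.85.
Since ζ > 1 the system is overdamped.

overdamped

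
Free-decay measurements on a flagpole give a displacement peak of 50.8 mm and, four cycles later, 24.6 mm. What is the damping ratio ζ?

0.0288

Logarithmic decrement δ = (1/n)·ln(x₀/x_n) = (1/4)·ln(50.8/24.6) = (1/4)·ln(2.065) = 0.1813.
ζ = δ/√(4π² + δ²) = 0.1813/√(39.48 + 0.0329) = 0.1813/6.286 = 0.02884.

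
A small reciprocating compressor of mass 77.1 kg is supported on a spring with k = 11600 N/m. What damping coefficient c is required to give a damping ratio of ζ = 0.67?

1270 N·s/m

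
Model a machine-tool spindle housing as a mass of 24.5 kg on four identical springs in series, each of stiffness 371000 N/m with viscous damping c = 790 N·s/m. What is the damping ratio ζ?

Series springs: 1/k_eq = 4/371000, so k_eq = 371000/4 = 92750 N/m.
ω_n = √(k_eq/m) = √(92750/24.5) = 61.53 rad/s.
Critical damping c_c = 2√(k_eq·m) = 2√(92750 × 24.5) = 3015 N·s/m, so ζ = c/c_c = 790/3015 = 0.2620.

0.262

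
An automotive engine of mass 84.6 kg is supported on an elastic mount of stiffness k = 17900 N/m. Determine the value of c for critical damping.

2460 N·s/m

c_c = 2√(k·m) = 2√(17900 × 84.6) = 2 × 1231 = 2461 N·s/m.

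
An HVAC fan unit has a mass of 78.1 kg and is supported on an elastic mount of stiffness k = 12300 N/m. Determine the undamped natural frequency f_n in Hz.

2.00 Hz

ω_n = √(k/m) = √(12300/78.1) = √157.5 = 12.55 rad/s.
f_n = ω_n/(2π) = 12.55/6.283 = 1.997 Hz.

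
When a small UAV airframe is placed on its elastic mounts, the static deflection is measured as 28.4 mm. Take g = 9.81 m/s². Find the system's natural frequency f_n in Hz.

ω_n = √(g/δ_st) = √(9.81/0.0284) = √345.4 = 18.59 rad/s.
f_n = ω_n/(2π) = 18.59/6.283 = 2.958 Hz.

2.96 Hz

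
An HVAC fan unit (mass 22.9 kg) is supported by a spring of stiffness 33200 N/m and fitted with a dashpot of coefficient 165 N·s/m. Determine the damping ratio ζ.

0.0946

ω_n = √(k/m) = √(33200/22.9) = 38.08 rad/s.
Critical damping c_c = 2√(k·m) = 2√(33200 × 22.9) = 1744 N·s/m, so ζ = c/c_c = 165/1744 = 0.09462.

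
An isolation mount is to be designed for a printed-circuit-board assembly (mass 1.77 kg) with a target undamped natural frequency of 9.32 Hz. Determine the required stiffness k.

6070 N/m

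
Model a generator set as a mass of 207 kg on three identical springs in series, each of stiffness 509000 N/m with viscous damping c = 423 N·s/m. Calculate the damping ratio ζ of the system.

0.0357

Series springs: 1/k_eq = 3/509000, so k_eq = 509000/3 = 169700 N/m.
ω_n = √(k_eq/m) = √(169700/207) = 28.63 rad/s.
Critical damping c_c = 2√(k_eq·m) = 2√(169700 × 207) = 11850 N·s/m, so ζ = c/c_c = 423/11850 = 0.03569.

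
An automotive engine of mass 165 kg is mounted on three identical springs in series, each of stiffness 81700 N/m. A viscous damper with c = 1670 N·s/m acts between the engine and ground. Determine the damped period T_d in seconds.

0.532 s

Series springs: 1/k_eq = 3/81700, so k_eq = 81700/3 = 27230 N/m.
ω_n = √(k_eq/m) = √(27230/165) = 12.85 rad/s.
Critical damping c_c = 2√(k_eq·m) = 2√(27230 × 165) = 4240 N·s/m, so ζ = c/c_c = 1670/4240 = 0.3939.
ω_d = ω_n√(1 − ζ²) = 12.85 × √(1 − 0.155) = 11.81 rad/s.
T_d = 2π/ω_d = 0.5321 s.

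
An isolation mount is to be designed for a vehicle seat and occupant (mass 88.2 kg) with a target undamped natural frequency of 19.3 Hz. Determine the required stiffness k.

1300000 N/m

ω_n = 2πf_n = 2π × 19.3 = 121.3 rad/s.
k = m·ω_n² = 88.2 × 121.3² = 88.2 × 14710 = 1297000 N/m.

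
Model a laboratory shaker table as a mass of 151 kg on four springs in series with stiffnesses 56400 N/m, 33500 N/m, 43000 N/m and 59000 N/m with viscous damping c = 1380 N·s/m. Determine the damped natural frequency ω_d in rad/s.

Series springs: 1/k_eq = 1/56400 + 1/33500 + 1/43000 + 1/59000 = 8.779×10^-5, so k_eq = 11390 N/m.
ω_n = √(k_eq/m) = √(11390/151) = 8.686 rad/s.
Critical damping c_c = 2√(k_eq·m) = 2√(11390 × 151) = 2623 N·s/m, so ζ = c/c_c = 1380/2623 = 0.5261.
ω_d = ω_n√(1 − ζ²) = 8.686 × √(1 − 0.277) = 7.386 rad/s.

7.39 rad/s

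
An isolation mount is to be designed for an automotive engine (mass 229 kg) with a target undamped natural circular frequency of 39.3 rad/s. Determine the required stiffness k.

354000 N/m

k = m·ω_n² = 229 × 39.30² = 229 × 1544 = 353700 N/m.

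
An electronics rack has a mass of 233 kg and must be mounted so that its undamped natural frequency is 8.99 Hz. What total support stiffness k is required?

743000 N/m

ω_n = 2πf_n = 2π × 8.99 = 56.49 rad/s.
k = m·ω_n² = 233 × 56.49² = 233 × 3191 = 743400 N/m.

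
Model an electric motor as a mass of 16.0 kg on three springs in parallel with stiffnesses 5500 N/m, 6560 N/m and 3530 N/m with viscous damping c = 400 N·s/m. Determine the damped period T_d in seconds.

0.220 s

Parallel springs add: k_eq = 5500 + 6560 + 3530 = 15590 N/m.
ω_n = √(k_eq/m) = √(15590/16.0) = 31.21 rad/s.
Critical damping c_c = 2√(k_eq·m) = 2√(15590 × 16.0) = 998.9 N·s/m, so ζ = c/c_c = 400/998.9 = 0.4004.
ω_d = ω_n√(1 − ζ²) = 31.21 × √(1 − 0.160) = 28.60 rad/s.
T_d = 2π/ω_d = 0.2197 s.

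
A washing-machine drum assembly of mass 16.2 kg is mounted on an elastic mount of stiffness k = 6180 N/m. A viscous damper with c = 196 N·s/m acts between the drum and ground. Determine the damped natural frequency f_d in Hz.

ω_n = √(k/m) = √(6180/16.2) = 19.53 rad/s.
Critical damping c_c = 2√(k·m) = 2√(6180 × 16.2) = 632.8 N·s/m, so ζ = c/c_c = 196/632.8 = 0.3097.
ω_d = ω_n√(1 − ζ²) = 19.53 × √(1 − 0.0959) = 18.57 rad/s.
f_d = ω_d/(2π) = 2.956 Hz.

2.96 Hz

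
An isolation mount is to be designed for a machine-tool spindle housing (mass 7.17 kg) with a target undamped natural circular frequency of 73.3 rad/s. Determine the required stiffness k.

38500 N/m

k = m·ω_n² = 7.17 × 73.30² = 7.17 × 5373 = 38520 N/m.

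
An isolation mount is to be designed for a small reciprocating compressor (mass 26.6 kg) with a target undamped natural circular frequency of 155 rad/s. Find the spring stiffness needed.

639000 N/m

k = m·ω_n² = 26.6 × 155.0² = 26.6 × 24020 = 639100 N/m.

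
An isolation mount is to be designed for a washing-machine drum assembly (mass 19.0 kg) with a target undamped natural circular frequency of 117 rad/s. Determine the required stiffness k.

k = m·ω_n² = 19.0 × 117.0² = 19.0 × 13690 = 260100 N/m.

260000 N/m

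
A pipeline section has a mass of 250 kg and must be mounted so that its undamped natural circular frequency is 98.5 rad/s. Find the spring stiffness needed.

2430000 N/m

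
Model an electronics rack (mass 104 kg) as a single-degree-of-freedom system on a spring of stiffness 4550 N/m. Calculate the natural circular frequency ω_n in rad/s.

6.61 rad/s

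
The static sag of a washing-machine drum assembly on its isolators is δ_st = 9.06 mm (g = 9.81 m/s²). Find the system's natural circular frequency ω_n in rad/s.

ω_n = √(g/δ_st) = √(9.81/0.00906) = √1083 = 32.91 rad/s.

32.9 rad/s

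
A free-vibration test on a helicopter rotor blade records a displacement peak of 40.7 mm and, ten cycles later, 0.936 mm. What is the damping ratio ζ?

Logarithmic decrement δ = (1/n)·ln(x₀/x_n) = (1/10)·ln(40.7/0.936) = (1/10)·ln(43.48) = 0.3772.
ζ = δ/√(4π² + δ²) = 0.3772/√(39.48 + 0.142) = 0.3772/6.294 = 0.05993.

0.0599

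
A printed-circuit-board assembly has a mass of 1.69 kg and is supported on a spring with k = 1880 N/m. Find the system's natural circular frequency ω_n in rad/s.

ω_n = √(k/m) = √(1880/1.69) = √1112 = 33.35 rad/s.

33.4 rad/s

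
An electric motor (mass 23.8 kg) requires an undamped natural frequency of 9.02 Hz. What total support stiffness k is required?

76400 N/m

ω_n = 2πf_n = 2π × 9.02 = 56.67 rad/s.
k = m·ω_n² = 23.8 × 56.67² = 23.8 × 3212 = 76450 N/m.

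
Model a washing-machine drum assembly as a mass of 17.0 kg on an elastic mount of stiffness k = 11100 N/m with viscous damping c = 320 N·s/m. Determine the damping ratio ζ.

0.368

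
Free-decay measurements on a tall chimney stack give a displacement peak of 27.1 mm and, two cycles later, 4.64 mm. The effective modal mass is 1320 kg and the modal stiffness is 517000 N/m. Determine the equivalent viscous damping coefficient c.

7270 N·s/m

Logarithmic decrement δ = (1/n)·ln(x₀/x_n) = (1/2)·ln(27.1/4.64) = (1/2)·ln(5.841) = 0.8824.
ζ = δ/√(4π² + δ²) = 0.8824/√(39.48 + 0.779) = 0.8824/6.345 = 0.1391.
c = ζ · 2√(km) = 0.1391 × 2√(517000 × 1320) = 0.1391 × 52250 = 7266 N·s/m.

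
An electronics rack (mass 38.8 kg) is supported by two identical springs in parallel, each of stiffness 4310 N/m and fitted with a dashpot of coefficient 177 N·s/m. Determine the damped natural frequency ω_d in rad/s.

Parallel springs add: k_eq = 2 × 4310 = 8620 N/m.
ω_n = √(k_eq/m) = √(8620/38.8) = 14.91 rad/s.
Critical damping c_c = 2√(k_eq·m) = 2√(8620 × 38.8) = 1157 N·s/m, so ζ = c/c_c = 177/1157 = 0.1530.
ω_d = ω_n√(1 − ζ²) = 14.91 × √(1 − 0.0234) = 14.73 rad/s.

14.7 rad/s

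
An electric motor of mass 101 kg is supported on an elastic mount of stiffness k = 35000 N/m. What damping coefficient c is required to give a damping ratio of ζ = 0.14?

c_c = 2√(k·m) = 2√(35000 × 101) = 3760 N·s/m.
c = ζ·c_c = 0.14 × 3760 = 526.4 N·s/m.

526 N·s/m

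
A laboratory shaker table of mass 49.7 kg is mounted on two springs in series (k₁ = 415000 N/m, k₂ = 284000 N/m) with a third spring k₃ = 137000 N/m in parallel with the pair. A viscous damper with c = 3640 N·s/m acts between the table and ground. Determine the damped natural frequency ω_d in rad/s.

69.3 rad/s

Series pair: k_s = k₁k₂/(k₁+k₂) = (415000)(284000)/(415000 + 284000) = 168600 N/m. In parallel with k₃: k_eq = 168600 + 137000 = 305600 N/m.
ω_n = √(k_eq/m) = √(305600/49.7) = 78.42 rad/s.
Critical damping c_c = 2√(k_eq·m) = 2√(305600 × 49.7) = 7795 N·s/m, so ζ = c/c_c = 3640/7795 = 0.4670.
ω_d = ω_n√(1 − ζ²) = 78.42 × √(1 − 0.218) = 69.34 rad/s.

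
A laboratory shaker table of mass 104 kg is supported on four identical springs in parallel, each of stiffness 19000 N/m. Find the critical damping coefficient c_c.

5620 N·s/m

Parallel springs add: k_eq = 4 × 19000 = 76000 N/m.
c_c = 2√(k_eq·m) = 2√(76000 × 104) = 2 × 2811 = 5623 N·s/m.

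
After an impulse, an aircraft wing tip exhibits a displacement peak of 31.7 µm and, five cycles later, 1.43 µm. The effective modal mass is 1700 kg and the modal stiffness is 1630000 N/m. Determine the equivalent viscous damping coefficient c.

10300 N·s/m

Logarithmic decrement δ = (1/n)·ln(x₀/x_n) = (1/5)·ln(31.7/1.43) = (1/5)·ln(22.17) = 0.6197.
ζ = δ/√(4π² + δ²) = 0.6197/√(39.48 + 0.384) = 0.6197/6.314 = 0.09816.
c = ζ · 2√(km) = 0.09816 × 2√(1630000 × 1700) = 0.09816 × 105300 = 10330 N·s/m.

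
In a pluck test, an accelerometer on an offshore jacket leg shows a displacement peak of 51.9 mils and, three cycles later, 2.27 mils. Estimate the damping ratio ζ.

0.164

Logarithmic decrement δ = (1/n)·ln(x₀/x_n) = (1/3)·ln(51.9/2.27) = (1/3)·ln(22.86) = 1.043.
ζ = δ/√(4π² + δ²) = 1.043/√(39.48 + 1.09) = 1.043/6.369 = 0.1638.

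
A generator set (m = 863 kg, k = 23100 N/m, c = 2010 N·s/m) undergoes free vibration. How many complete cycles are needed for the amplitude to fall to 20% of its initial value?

ζ = c/(2√(km)) = 2010/(2√(23100 × 863)) = 2010/8930 = 0.2251.
Logarithmic decrement δ = 2πζ/√(1 − ζ²) = 2π × 0.2251/√(1 − 0.0507) = 1.452.
x_n/x₀ = e^(−nδ) ≤ 0.2; take ln: n ≥ ln(1/0.2)/δ = 1.609/1.452 = 1.109.
So 2 complete cycles are required.

2 cycles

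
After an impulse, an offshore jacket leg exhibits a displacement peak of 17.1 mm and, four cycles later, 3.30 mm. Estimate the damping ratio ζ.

Logarithmic decrement δ = (1/n)·ln(x₀/x_n) = (1/4)·ln(17.1/3.30) = (1/4)·ln(5.182) = 0.4113.
ζ = δ/√(4π² + δ²) = 0.4113/√(39.48 + 0.169) = 0.4113/6.297 = 0.06532.

0.0653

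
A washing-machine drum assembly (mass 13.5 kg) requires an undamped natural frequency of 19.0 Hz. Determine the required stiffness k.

192000 N/m

ω_n = 2πf_n = 2π × 19.0 = 119.4 rad/s.
k = m·ω_n² = 13.5 × 119.4² = 13.5 × 14250 = 192400 N/m.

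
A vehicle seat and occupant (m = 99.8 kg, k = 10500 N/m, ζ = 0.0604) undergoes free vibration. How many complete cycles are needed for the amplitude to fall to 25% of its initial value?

4 cycles

Logarithmic decrement δ = 2πζ/√(1 − ζ²) = 2π × 0.06040/√(1 − 0.00365) = 0.3802.
x_n/x₀ = e^(−nδ) ≤ 0.25; take ln: n ≥ ln(1/0.25)/δ = 1.386/0.3802 = 3.646.
So 4 complete cycles are required.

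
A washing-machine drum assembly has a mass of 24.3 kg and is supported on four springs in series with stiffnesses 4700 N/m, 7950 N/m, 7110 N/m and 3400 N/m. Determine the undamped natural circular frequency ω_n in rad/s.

7.29 rad/s

Series springs: 1/k_eq = 1/4700 + 1/7950 + 1/7110 + 1/3400 = 0.0007733, so k_eq = 1293 N/m.
ω_n = √(k_eq/m) = √(1293/24.3) = √53.22 = 7.295 rad/s.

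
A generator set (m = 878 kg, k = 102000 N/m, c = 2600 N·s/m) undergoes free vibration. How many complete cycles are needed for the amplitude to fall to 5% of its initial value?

4 cycles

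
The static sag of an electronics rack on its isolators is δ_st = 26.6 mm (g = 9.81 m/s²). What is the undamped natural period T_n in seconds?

ω_n = √(g/δ_st) = √(9.81/0.0266) = √368.8 = 19.20 rad/s.
T_n = 2π/ω_n = 6.283/19.20 = 0.3272 s.

0.327 s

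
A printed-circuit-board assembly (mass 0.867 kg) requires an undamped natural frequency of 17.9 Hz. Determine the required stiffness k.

11000 N/m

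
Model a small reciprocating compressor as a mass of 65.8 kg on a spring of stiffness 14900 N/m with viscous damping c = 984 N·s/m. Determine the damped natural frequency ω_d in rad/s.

ω_n = √(k/m) = √(14900/65.8) = 15.05 rad/s.
Critical damping c_c = 2√(k·m) = 2√(14900 × 65.8) = 1980 N·s/m, so ζ = c/c_c = 984/1980 = 0.4969.
ω_d = ω_n√(1 − ζ²) = 15.05 × √(1 − 0.247) = 13.06 rad/s.

13.1 rad/s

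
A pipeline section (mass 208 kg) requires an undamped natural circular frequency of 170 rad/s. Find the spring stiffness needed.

6010000 N/m

k = m·ω_n² = 208 × 170.0² = 208 × 28900 = 6011000 N/m.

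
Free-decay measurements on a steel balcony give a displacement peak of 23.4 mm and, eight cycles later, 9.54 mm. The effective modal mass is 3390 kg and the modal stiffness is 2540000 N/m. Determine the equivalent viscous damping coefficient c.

3310 N·s/m

Logarithmic decrement δ = (1/n)·ln(x₀/x_n) = (1/8)·ln(23.4/9.54) = (1/8)·ln(2.453) = 0.1122.
ζ = δ/√(4π² + δ²) = 0.1122/√(39.48 + 0.0126) = 0.1122/6.284 = 0.01785.
c = ζ · 2√(km) = 0.01785 × 2√(2540000 × 3390) = 0.01785 × 185600 = 3312 N·s/m.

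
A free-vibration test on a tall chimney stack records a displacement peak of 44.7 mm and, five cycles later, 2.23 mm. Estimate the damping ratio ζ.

Logarithmic decrement δ = (1/n)·ln(x₀/x_n) = (1/5)·ln(44.7/2.23) = (1/5)·ln(20.04) = 0.5996.
ζ = δ/√(4π² + δ²) = 0.5996/√(39.48 + 0.360) = 0.5996/6.312 = 0.09500.

0.0950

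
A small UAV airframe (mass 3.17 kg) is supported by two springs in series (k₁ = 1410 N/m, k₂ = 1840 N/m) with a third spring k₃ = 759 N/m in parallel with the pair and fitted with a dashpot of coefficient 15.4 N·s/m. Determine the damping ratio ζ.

Series pair: k_s = k₁k₂/(k₁+k₂) = (1410)(1840)/(1410 + 1840) = 798.3 N/m. In parallel with k₃: k_eq = 798.3 + 759 = 1557 N/m.
ω_n = √(k_eq/m) = √(1557/3.17) = 22.16 rad/s.
Critical damping c_c = 2√(k_eq·m) = 2√(1557 × 3.17) = 140.5 N·s/m, so ζ = c/c_c = 15.4/140.5 = 0.1096.

0.110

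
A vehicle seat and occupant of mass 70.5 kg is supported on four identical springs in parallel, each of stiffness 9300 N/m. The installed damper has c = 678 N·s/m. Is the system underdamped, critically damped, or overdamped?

Parallel springs add: k_eq = 4 × 9300 = 37200 N/m.
c_c = 2√(k_eq·m) = 3239 N·s/m; ζ = c/c_c = 678/3239 = 0.209.
Since ζ < 1 the system is underdamped.

underdamped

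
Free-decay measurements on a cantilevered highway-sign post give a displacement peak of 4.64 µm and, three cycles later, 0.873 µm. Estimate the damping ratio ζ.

Logarithmic decrement δ = (1/n)·ln(x₀/x_n) = (1/3)·ln(4.64/0.873) = (1/3)·ln(5.315) = 0.5568.
ζ = δ/√(4π² + δ²) = 0.5568/√(39.48 + 0.310) = 0.5568/6.308 = 0.08828.

0.0883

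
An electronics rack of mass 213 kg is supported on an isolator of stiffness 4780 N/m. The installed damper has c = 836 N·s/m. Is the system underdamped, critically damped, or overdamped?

underdamped

c_c = 2√(k·m) = 2018 N·s/m; ζ = c/c_c = 836/2018 = 0.414.
Since ζ < 1 the system is underdamped.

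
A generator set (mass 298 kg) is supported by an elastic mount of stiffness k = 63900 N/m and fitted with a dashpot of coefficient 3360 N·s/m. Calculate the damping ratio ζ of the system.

0.385

ω_n = √(k/m) = √(63900/298) = 14.64 rad/s.
Critical damping c_c = 2√(k·m) = 2√(63900 × 298) = 8727 N·s/m, so ζ = c/c_c = 3360/8727 = 0.3850.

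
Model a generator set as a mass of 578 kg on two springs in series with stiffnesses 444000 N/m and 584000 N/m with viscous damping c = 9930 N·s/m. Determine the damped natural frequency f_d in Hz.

3.03 Hz

Series springs: 1/k_eq = 1/444000 + 1/584000 = 3.965×10^-6, so k_eq = 252200 N/m.
ω_n = √(k_eq/m) = √(252200/578) = 20.89 rad/s.
Critical damping c_c = 2√(k_eq·m) = 2√(252200 × 578) = 24150 N·s/m, so ζ = c/c_c = 9930/24150 = 0.4112.
ω_d = ω_n√(1 − ζ²) = 20.89 × √(1 − 0.169) = 19.04 rad/s.
f_d = ω_d/(2π) = 3.031 Hz.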